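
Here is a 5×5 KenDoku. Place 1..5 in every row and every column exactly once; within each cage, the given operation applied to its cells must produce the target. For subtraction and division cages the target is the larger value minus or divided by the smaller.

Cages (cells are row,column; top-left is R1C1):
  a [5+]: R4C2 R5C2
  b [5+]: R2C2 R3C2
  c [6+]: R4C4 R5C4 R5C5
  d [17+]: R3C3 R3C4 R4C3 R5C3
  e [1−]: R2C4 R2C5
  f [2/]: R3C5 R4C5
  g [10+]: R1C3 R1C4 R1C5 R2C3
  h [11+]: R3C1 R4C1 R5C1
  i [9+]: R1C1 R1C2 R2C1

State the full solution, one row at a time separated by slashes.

The 4 cells of cage d must have sum 17, so R3C4 = 5.
Column 2 needs a 5, and only R1C2 is open for it.
Row 2 needs a 5, and only R2C5 is open for it.
Cage e needs two cells with difference 1; hence R2C4 = 4.
Row 3 needs a 1, and only R3C5 is open for it.
The two cells of cage f must have quotient 2, which forces R4C5 = 2.
2 is placed in column 5, which forces R5C5 = 3.
Column 5 now contains 3, leaving R1C5 = 4.
Cage c has sum 6, so R4C4 = 1.
The 3 cells of cage c must have sum 6, leaving R5C4 = 2.
Column 4 already has 2, leaving R1C4 = 3.
Cage h has sum 11; hence R3C1 = 2.
Cage a needs two cells with sum 5, which forces R4C2 = 4.
The two cells of cage a must have sum 5, so R5C2 = 1.
Row 1 already has 3, which forces R1C1 = 1.
Row 1 now contains 1, so R1C3 = 2.
Cage i needs sum 9, which forces R2C1 = 3.
Cage b's pair has sum 5, which forces R2C2 = 2.
Column 3 already has 2, so R2C3 = 1.
Column 2 now contains 4, so R3C2 = 3.
Row 3 now contains 3, leaving R3C3 = 4.
Row 4 now contains 4, so R4C1 = 5.
5 is placed in row 4, so R4C3 = 3.
Cage h needs sum 11, which forces R5C1 = 4.
Column 3 already has 4, which forces R5C3 = 5.

1 5 2 3 4 / 3 2 1 4 5 / 2 3 4 5 1 / 5 4 3 1 2 / 4 1 5 2 3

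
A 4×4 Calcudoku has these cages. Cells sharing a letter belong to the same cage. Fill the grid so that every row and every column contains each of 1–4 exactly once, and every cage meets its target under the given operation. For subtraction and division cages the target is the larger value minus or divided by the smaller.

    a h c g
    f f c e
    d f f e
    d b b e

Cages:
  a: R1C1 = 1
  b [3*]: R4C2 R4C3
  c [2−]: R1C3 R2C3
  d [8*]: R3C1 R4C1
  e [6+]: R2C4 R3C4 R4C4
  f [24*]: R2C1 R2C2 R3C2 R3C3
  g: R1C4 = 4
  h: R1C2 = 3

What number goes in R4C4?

2

Cage a is given; hence R1C1 = 1.
Cage h is given, which forces R1C2 = 3.
Cage g is a single given cell, which forces R1C4 = 4.
Column 2 now contains 3, which forces R4C2 = 1.
Row 4 now contains 1, so R4C3 = 3.
Row 4 already has 3, so R4C4 = 2.
Row 1 already has 4, so R1C3 = 2.
Cage f needs product 24, so R2C1 = 3.
Cage c needs two cells with difference 2, which forces R2C3 = 4.
Row 2 already has 3; hence R2C4 = 1.
The two cells of cage d must have product 8; hence R3C1 = 2.
2 is placed in row 3; hence R3C2 = 4.
Cage f needs product 24, so R3C3 = 1.
Column 4 now contains 1, which forces R3C4 = 3.
Row 4 now contains 2, leaving R4C1 = 4.
Row 2 already has 4; hence R2C2 = 2.
The full grid is 1 3 2 4 / 3 2 4 1 / 2 4 1 3 / 4 1 3 2.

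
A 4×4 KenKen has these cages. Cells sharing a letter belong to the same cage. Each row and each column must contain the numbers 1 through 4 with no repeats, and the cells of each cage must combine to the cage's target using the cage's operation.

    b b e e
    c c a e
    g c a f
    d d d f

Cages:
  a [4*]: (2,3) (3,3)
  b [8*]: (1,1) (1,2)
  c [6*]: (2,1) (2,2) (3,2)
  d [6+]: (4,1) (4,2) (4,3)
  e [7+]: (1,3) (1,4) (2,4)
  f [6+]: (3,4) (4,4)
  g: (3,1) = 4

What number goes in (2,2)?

Cage g is a single given cell, which forces (3,1) = 4.
Row 3 now contains 4, which forces (3,3) = 1.
Row 3 now contains 4; hence (3,4) = 2.
Column 4 already has 2, so (4,4) = 4.
Column 1 already has 4, so (1,1) = 2.
Cage b needs two cells with product 8, so (1,2) = 4.
The 3 cells of cage e must have sum 7; hence (1,3) = 3.
The 3 cells of cage e must have sum 7, which forces (1,4) = 1.
Column 1 already has 2, leaving (2,1) = 1.
Row 2 now contains 1, leaving (2,2) = 2.
1 is placed in column 3, which forces (2,3) = 4.
Cage e has sum 7, leaving (2,4) = 3.
Row 3 now contains 2, which forces (3,2) = 3.
1 is placed in column 1, leaving (4,1) = 3.
3 is placed in column 2; hence (4,2) = 1.
Column 3 already has 3, which forces (4,3) = 2.
Completed grid: 2 4 3 1 / 1 2 4 3 / 4 3 1 2 / 3 1 2 4.

2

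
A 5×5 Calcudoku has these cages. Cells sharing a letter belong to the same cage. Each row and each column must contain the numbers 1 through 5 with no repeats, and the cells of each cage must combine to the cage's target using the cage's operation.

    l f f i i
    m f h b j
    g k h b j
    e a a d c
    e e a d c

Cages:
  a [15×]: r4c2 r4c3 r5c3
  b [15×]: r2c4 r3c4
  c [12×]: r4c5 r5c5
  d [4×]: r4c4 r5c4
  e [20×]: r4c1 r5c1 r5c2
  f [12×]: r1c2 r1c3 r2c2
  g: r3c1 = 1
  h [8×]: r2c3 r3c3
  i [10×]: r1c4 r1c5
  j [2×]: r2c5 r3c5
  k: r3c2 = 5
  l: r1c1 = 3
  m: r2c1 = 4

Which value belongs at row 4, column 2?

Cage l is a single given cell, so r1c1 = 3.
Cage m is given, leaving r2c1 = 4.
Row 2 already has 4; hence r2c3 = 2.
Row 2 now contains 2, so r2c5 = 1.
Cage g is given, which forces r3c1 = 1.
K is a freebie; hence r3c2 = 5.
Column 3 now contains 2, which forces r3c3 = 4.
Row 3 already has 5, leaving r3c4 = 3.
Column 5 now contains 1, which forces r3c5 = 2.
Column 1 now contains 1; hence r5c1 = 5.
The 3 cells of cage f must have product 12, leaving r1c2 = 4.
Column 3 already has 4, leaving r1c3 = 1.
Cage i needs two cells with product 10; hence r1c4 = 2.
2 is placed in column 5; hence r1c5 = 5.
Row 2 now contains 1, leaving r2c2 = 3.
Column 4 already has 3, so r2c4 = 5.
Column 1 now contains 5, leaving r4c1 = 2.
3 is placed in column 2, so r4c2 = 1.
The 3 cells of cage a must have product 15, leaving r4c3 = 5.
1 is placed in row 4, so r4c4 = 4.
4 is placed in row 4, leaving r4c5 = 3.
The 3 cells of cage e must have product 20, which forces r5c2 = 2.
Column 3 already has 1, leaving r5c3 = 3.
Column 4 already has 4; hence r5c4 = 1.
Column 5 now contains 3, which forces r5c5 = 4.
Filled in: 3 4 1 2 5 / 4 3 2 5 1 / 1 5 4 3 2 / 2 1 5 4 3 / 5 2 3 1 4.

1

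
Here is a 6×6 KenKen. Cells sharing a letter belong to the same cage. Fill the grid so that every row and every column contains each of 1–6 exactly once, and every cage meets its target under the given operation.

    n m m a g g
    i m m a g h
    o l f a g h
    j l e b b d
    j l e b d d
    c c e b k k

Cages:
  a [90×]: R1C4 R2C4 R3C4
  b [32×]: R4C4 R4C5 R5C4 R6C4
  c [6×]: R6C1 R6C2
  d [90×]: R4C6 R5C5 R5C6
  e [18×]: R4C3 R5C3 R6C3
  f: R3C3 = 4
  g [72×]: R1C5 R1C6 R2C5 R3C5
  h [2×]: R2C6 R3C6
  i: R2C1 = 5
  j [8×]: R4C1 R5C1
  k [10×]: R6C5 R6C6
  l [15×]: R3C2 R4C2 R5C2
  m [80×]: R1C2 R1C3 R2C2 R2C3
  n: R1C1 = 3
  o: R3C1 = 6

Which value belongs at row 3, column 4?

N is a freebie, so R1C1 = 3.
Cage i is given, which forces R2C1 = 5.
Cage o is a single given cell, leaving R3C1 = 6.
Cage f is a single given cell, which forces R3C3 = 4.
The 4 cells of cage b must have product 32, which forces R4C5 = 4.
The 4 cells of cage m must have product 80, which forces R1C2 = 2.
The 4 cells of cage m must have product 80, leaving R1C3 = 5.
Row 1 now contains 5, so R1C4 = 6.
Row 1 already has 6; hence R1C5 = 1.
Row 1 already has 6; hence R1C6 = 4.
The 4 cells of cage m must have product 80, leaving R2C2 = 4.
Cage m has product 80, so R2C3 = 2.
Column 4 already has 6, which forces R2C4 = 3.
Row 2 now contains 3, which forces R2C5 = 6.
Row 2 now contains 2, leaving R2C6 = 1.
3 is placed in column 4, so R3C4 = 5.
1 is placed in column 6, leaving R3C6 = 2.
4 is placed in row 4, which forces R4C1 = 2.
Row 4 now contains 2, leaving R4C4 = 1.
Cage j needs two cells with product 8, which forces R5C1 = 4.
4 is placed in row 5, so R5C4 = 2.
2 is placed in column 1, which forces R6C1 = 1.
2 is placed in column 4; hence R6C4 = 4.
Column 6 already has 2; hence R6C6 = 5.
Row 3 already has 2, so R3C5 = 3.
Cage e needs product 18, so R5C3 = 1.
The 3 cells of cage d must have product 90, so R5C5 = 5.
The two cells of cage c must have product 6; hence R6C2 = 6.
6 is placed in row 6, so R6C3 = 3.
5 is placed in row 6, so R6C5 = 2.
3 is placed in row 3, which forces R3C2 = 1.
Cage l needs product 15, which forces R4C2 = 5.
3 is placed in column 3; hence R4C3 = 6.
Row 4 now contains 6; hence R4C6 = 3.
Row 5 already has 5; hence R5C2 = 3.
3 is placed in column 6; hence R5C6 = 6.
The full grid is 3 2 5 6 1 4 / 5 4 2 3 6 1 / 6 1 4 5 3 2 / 2 5 6 1 4 3 / 4 3 1 2 5 6 / 1 6 3 4 2 5.

5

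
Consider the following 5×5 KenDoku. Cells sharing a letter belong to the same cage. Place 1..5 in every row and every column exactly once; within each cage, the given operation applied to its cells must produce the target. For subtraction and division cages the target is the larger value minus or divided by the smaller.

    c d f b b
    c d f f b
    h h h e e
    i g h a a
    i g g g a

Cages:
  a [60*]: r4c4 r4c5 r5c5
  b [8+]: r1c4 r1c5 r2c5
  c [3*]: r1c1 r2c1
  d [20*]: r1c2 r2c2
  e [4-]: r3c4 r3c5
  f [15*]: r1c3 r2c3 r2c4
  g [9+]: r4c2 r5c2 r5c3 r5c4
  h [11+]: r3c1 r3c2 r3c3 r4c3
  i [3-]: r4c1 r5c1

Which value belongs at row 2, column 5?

2

In row 2, 2 can only go at r2c5, so r2c5 = 2.
In row 1, 2 can only go at r1c4, so r1c4 = 2.
Cage b has sum 8; hence r1c5 = 4.
4 is placed in row 1, leaving r1c2 = 5.
The two cells of cage d must have product 20, so r2c2 = 4.
Cage a has product 60, so r4c4 = 4.
Column 5 needs a 1, and only r3c5 is open for it.
1 is placed in row 3, which forces r3c4 = 5.
Cage f has product 15; hence r2c3 = 5.
Cage h needs sum 11; hence r4c3 = 2.
Row 5 needs a 5, and only r5c5 is open for it.
Column 5 now contains 5, which forces r4c5 = 3.
Row 4 now contains 3, which forces r4c2 = 1.
Cage g needs sum 9, so r5c2 = 3.
Cage g has sum 9; hence r5c3 = 4.
The 4 cells of cage g must have sum 9, leaving r5c4 = 1.
Cage f needs product 15, leaving r1c3 = 1.
Column 4 now contains 1; hence r2c4 = 3.
Cage h has sum 11, so r3c1 = 4.
Column 2 now contains 3, leaving r3c2 = 2.
4 is placed in column 3, which forces r3c3 = 3.
1 is placed in row 4, leaving r4c1 = 5.
4 is placed in row 5, which forces r5c1 = 2.
Row 1 now contains 1, so r1c1 = 3.
3 is placed in row 2, so r2c1 = 1.
Filled in: 3 5 1 2 4 / 1 4 5 3 2 / 4 2 3 5 1 / 5 1 2 4 3 / 2 3 4 1 5.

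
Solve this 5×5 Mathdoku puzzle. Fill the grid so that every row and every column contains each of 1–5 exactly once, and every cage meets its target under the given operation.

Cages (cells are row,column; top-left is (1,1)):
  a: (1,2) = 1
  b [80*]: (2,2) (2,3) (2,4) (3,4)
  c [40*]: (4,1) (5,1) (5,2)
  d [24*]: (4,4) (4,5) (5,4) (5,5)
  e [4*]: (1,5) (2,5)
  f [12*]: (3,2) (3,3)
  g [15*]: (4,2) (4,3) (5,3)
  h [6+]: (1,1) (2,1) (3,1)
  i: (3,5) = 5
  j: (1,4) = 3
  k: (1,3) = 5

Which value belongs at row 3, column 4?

2

A is a freebie; hence (1,2) = 1.
K is a freebie, so (1,3) = 5.
Cage j is a single given cell; hence (1,4) = 3.
Row 1 already has 1, which forces (1,5) = 4.
4 is placed in column 5; hence (2,5) = 1.
I is a freebie; hence (3,5) = 5.
3 is placed in row 1, leaving (1,1) = 2.
Cage h needs sum 6, so (2,1) = 3.
Cage h has sum 6, leaving (3,1) = 1.
Cage b needs product 80, leaving (3,4) = 2.
The 3 cells of cage g must have product 15, leaving (4,2) = 5.
The 4 cells of cage b must have product 80, leaving (2,4) = 5.
Row 4 already has 5, so (4,1) = 4.
Row 4 already has 4, so (4,4) = 1.
The 3 cells of cage c must have product 40; hence (5,1) = 5.
Cage c needs product 40; hence (5,2) = 2.
Column 4 now contains 1, which forces (5,4) = 4.
Row 5 now contains 2, which forces (5,5) = 3.
Column 2 already has 2, so (2,2) = 4.
Cage b needs product 80, which forces (2,3) = 2.
4 is placed in column 2, leaving (3,2) = 3.
Row 3 now contains 3, so (3,3) = 4.
Row 4 now contains 1, so (4,3) = 3.
Column 5 already has 3, which forces (4,5) = 2.
Row 5 now contains 3, which forces (5,3) = 1.
The full grid is 2 1 5 3 4 / 3 4 2 5 1 / 1 3 4 2 5 / 4 5 3 1 2 / 5 2 1 4 3.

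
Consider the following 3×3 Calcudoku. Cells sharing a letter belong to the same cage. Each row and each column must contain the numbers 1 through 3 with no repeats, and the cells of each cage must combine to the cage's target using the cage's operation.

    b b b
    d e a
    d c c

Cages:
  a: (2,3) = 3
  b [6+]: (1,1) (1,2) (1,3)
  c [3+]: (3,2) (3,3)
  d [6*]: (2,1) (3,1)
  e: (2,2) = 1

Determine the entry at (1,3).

Cage e is given; hence (2,2) = 1.
Cage a is given, which forces (2,3) = 3.
1 is placed in column 2, which forces (3,2) = 2.
Row 3 already has 2; hence (3,3) = 1.
Cage b has sum 6, which forces (1,1) = 1.
2 is placed in column 2; hence (1,2) = 3.
Column 3 now contains 1; hence (1,3) = 2.
3 is placed in row 2, which forces (2,1) = 2.
Row 3 already has 2, which forces (3,1) = 3.
Completed grid: 1 3 2 / 2 1 3 / 3 2 1.

2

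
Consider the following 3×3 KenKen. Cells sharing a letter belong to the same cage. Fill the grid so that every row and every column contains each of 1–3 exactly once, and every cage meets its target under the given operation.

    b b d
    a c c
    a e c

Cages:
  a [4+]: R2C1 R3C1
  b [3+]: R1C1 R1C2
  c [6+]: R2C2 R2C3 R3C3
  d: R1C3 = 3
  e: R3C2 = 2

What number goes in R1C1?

2

D is a freebie, leaving R1C3 = 3.
Cage e is a single given cell, which forces R3C2 = 2.
Row 3 already has 2, leaving R3C3 = 1.
The two cells of cage b must have sum 3, leaving R1C1 = 2.
2 is placed in column 2; hence R1C2 = 1.
Cage a's pair has sum 4; hence R2C1 = 1.
Cage c has sum 6, so R2C2 = 3.
Column 3 now contains 1, which forces R2C3 = 2.
Row 3 now contains 1, leaving R3C1 = 3.
The full grid is 2 1 3 / 1 3 2 / 3 2 1.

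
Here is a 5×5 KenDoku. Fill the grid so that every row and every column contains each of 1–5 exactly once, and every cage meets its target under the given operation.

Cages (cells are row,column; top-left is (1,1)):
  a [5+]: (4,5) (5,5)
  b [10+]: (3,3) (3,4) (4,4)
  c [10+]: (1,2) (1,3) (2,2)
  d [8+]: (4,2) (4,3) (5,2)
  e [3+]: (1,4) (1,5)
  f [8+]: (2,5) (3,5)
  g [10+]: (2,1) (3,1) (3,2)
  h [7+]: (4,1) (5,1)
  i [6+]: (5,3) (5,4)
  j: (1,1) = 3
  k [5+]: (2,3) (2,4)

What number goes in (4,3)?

3

Cage j is a single given cell; hence (1,1) = 3.
Cage c has sum 10, which forces (2,2) = 1.
In row 2, 4 can only go at (2,1), so (2,1) = 4.
Row 2 needs a 5, and only (2,5) is open for it.
Column 5 already has 5, which forces (3,5) = 3.
Row 5 needs a 3, and only (5,2) is open for it.
The only place for 1 in column 1 is (3,1).
Cage g has sum 10, which forces (3,2) = 5.
Column 2 already has 5, leaving (1,2) = 4.
Cage c needs sum 10, which forces (1,3) = 5.
The 3 cells of cage b must have sum 10, which forces (3,3) = 4.
Cage b has sum 10; hence (3,4) = 2.
4 is placed in column 2; hence (4,2) = 2.
The 3 cells of cage b must have sum 10, which forces (4,4) = 4.
Row 4 now contains 4, so (4,5) = 1.
1 is placed in column 5, leaving (5,5) = 4.
Column 4 already has 2, leaving (1,4) = 1.
1 is placed in column 5, leaving (1,5) = 2.
Cage k's pair has sum 5, so (2,3) = 2.
Column 4 already has 2, leaving (2,4) = 3.
Row 4 now contains 2, leaving (4,1) = 5.
1 is placed in row 4, leaving (4,3) = 3.
The two cells of cage h must have sum 7, leaving (5,1) = 2.
The two cells of cage i must have sum 6, so (5,3) = 1.
Cage i needs two cells with sum 6; hence (5,4) = 5.
The full grid is 3 4 5 1 2 / 4 1 2 3 5 / 1 5 4 2 3 / 5 2 3 4 1 / 2 3 1 5 4.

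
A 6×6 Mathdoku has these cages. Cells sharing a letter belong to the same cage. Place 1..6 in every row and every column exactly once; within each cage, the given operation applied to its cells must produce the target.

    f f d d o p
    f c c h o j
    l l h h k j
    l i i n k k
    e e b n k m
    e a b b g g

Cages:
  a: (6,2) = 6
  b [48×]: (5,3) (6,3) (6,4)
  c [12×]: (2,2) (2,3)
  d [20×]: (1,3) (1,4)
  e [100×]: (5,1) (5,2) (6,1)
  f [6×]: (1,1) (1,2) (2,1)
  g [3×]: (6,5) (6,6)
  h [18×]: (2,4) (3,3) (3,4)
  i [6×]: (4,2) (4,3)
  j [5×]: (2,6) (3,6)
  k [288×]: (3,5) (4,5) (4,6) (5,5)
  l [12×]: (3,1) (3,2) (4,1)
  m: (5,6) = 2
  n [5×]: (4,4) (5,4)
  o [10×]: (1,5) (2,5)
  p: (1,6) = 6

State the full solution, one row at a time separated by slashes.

Cage p is a single given cell, so (1,6) = 6.
6 is placed in column 6; hence (4,6) = 4.
Cage e has product 100, leaving (5,1) = 4.
The 3 cells of cage e must have product 100; hence (5,2) = 5.
5 is placed in row 5, so (5,4) = 1.
Cage m is given, which forces (5,6) = 2.
Cage e has product 100, which forces (6,1) = 5.
Cage a is a single given cell, which forces (6,2) = 6.
Cage k has product 288, so (3,5) = 4.
1 is placed in column 4; hence (4,4) = 5.
Row 5 now contains 2, so (5,3) = 6.
Row 5 now contains 6; hence (5,5) = 3.
3 is placed in column 5, leaving (6,5) = 1.
Row 6 already has 1, leaving (6,6) = 3.
The two cells of cage d must have product 20, leaving (1,3) = 5.
Column 4 now contains 5; hence (1,4) = 4.
Row 1 now contains 5, so (1,5) = 2.
Column 5 now contains 2, so (2,5) = 5.
Row 2 already has 5, which forces (2,6) = 1.
Column 6 now contains 1; hence (3,6) = 5.
3 is placed in column 5, which forces (4,5) = 6.
4 is placed in column 4, leaving (6,4) = 2.
Cage f needs product 6, leaving (2,1) = 2.
Cage h needs product 18, so (3,3) = 1.
Column 1 now contains 2, which forces (4,1) = 1.
2 is placed in row 6, leaving (6,3) = 4.
Column 1 already has 1, which forces (1,1) = 3.
The 3 cells of cage f must have product 6, leaving (1,2) = 1.
The two cells of cage c must have product 12; hence (2,2) = 4.
4 is placed in column 3; hence (2,3) = 3.
Row 2 now contains 3, leaving (2,4) = 6.
Cage l needs product 12, which forces (3,1) = 6.
1 is placed in row 3, leaving (3,2) = 2.
Column 4 now contains 6, leaving (3,4) = 3.
2 is placed in column 2, leaving (4,2) = 3.
Column 3 now contains 3, leaving (4,3) = 2.

3 1 5 4 2 6 / 2 4 3 6 5 1 / 6 2 1 3 4 5 / 1 3 2 5 6 4 / 4 5 6 1 3 2 / 5 6 4 2 1 3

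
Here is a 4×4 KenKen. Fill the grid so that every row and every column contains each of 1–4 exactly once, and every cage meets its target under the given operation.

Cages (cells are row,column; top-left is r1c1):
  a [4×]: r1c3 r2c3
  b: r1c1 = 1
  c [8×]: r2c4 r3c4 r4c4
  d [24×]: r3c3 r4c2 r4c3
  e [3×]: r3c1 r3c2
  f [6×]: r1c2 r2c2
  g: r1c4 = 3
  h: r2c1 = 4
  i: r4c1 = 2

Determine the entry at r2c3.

1

Cage b is given; hence r1c1 = 1.
1 is placed in row 1, which forces r1c3 = 4.
Cage g is a single given cell, so r1c4 = 3.
H is a freebie, which forces r2c1 = 4.
Column 3 already has 4; hence r2c3 = 1.
Row 2 now contains 1; hence r2c4 = 2.
Column 1 now contains 1; hence r3c1 = 3.
3 is placed in row 3; hence r3c2 = 1.
3 is placed in row 3, so r3c3 = 2.
1 is placed in row 3, which forces r3c4 = 4.
I is a freebie, leaving r4c1 = 2.
Column 3 already has 2, leaving r4c3 = 3.
Column 4 now contains 4, leaving r4c4 = 1.
Row 1 already has 3, so r1c2 = 2.
Row 2 already has 2; hence r2c2 = 3.
Row 4 already has 3, so r4c2 = 4.
The full grid is 1 2 4 3 / 4 3 1 2 / 3 1 2 4 / 2 4 3 1.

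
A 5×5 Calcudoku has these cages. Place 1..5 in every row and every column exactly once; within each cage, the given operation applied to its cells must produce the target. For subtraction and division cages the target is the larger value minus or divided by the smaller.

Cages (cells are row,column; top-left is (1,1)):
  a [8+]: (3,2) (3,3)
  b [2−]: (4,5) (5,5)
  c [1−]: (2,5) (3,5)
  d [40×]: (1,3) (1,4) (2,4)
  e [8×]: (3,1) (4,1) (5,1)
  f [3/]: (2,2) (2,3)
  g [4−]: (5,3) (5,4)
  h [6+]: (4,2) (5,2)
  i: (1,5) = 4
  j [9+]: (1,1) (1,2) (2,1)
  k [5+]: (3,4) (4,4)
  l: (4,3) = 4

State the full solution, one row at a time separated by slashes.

3 1 2 5 4 / 5 3 1 4 2 / 4 5 3 2 1 / 1 2 4 3 5 / 2 4 5 1 3

Cage i is given, leaving (1,5) = 4.
L is a freebie, leaving (4,3) = 4.
The 3 cells of cage d must have product 40, so (2,4) = 4.
In row 2, 5 can only go at (2,1), so (2,1) = 5.
Row 2 needs a 2, and only (2,5) is open for it.
The only place for 4 in row 3 is (3,1).
The only place for 1 in row 3 is (3,5).
In row 3, 2 can only go at (3,4), so (3,4) = 2.
Cage d needs product 40, so (1,3) = 2.
Column 4 already has 2, leaving (1,4) = 5.
Column 4 already has 2; hence (4,4) = 3.
Row 4 now contains 3; hence (4,5) = 5.
Column 4 now contains 5; hence (5,4) = 1.
Column 5 now contains 5, so (5,5) = 3.
Cage e needs product 8, leaving (4,1) = 1.
1 is placed in row 4, so (4,2) = 2.
1 is placed in row 5, so (5,1) = 2.
1 is placed in row 5; hence (5,3) = 5.
Column 1 now contains 1; hence (1,1) = 3.
The 3 cells of cage j must have sum 9, so (1,2) = 1.
Column 2 already has 1, so (2,2) = 3.
Row 2 now contains 3; hence (2,3) = 1.
The two cells of cage a must have sum 8, leaving (3,2) = 5.
Column 3 now contains 5, leaving (3,3) = 3.
Row 5 already has 5, which forces (5,2) = 4.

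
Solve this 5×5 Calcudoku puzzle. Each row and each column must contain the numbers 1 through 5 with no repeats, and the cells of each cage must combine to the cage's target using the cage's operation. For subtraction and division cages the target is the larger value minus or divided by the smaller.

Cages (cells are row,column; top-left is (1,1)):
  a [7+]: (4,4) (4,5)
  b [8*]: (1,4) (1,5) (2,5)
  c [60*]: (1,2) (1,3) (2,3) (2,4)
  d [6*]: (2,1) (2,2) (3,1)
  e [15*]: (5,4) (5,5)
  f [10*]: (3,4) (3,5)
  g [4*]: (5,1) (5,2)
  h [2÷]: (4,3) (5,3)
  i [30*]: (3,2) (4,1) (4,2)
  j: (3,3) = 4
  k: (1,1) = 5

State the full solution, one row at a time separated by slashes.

5 4 3 2 1 / 3 2 5 1 4 / 1 3 4 5 2 / 2 5 1 4 3 / 4 1 2 3 5

Cage k is given, leaving (1,1) = 5.
Cage j is a single given cell, so (3,3) = 4.
Row 3 needs a 1, and only (3,1) is open for it.
Column 1 now contains 1; hence (5,1) = 4.
Cage g's pair has product 4; hence (5,2) = 1.
Row 5 now contains 1, so (5,3) = 2.
Column 3 already has 2, leaving (4,3) = 1.
1 is placed in column 3, leaving (1,3) = 3.
The 4 cells of cage c must have product 60, which forces (2,3) = 5.
The only place for 4 in row 2 is (2,5).
The only place for 4 in row 1 is (1,2).
The 4 cells of cage c must have product 60; hence (2,4) = 1.
1 is placed in column 4, which forces (1,4) = 2.
Cage b needs product 8, so (1,5) = 1.
2 is placed in column 4; hence (3,4) = 5.
Row 3 already has 5, so (3,5) = 2.
Column 4 now contains 5, which forces (4,4) = 4.
Column 4 now contains 5, which forces (5,4) = 3.
Row 5 now contains 3, so (5,5) = 5.
Row 3 now contains 2, leaving (3,2) = 3.
The 3 cells of cage i must have product 30, which forces (4,1) = 2.
Cage i needs product 30, so (4,2) = 5.
Column 5 now contains 5, so (4,5) = 3.
Column 1 already has 2, so (2,1) = 3.
Column 2 now contains 3, which forces (2,2) = 2.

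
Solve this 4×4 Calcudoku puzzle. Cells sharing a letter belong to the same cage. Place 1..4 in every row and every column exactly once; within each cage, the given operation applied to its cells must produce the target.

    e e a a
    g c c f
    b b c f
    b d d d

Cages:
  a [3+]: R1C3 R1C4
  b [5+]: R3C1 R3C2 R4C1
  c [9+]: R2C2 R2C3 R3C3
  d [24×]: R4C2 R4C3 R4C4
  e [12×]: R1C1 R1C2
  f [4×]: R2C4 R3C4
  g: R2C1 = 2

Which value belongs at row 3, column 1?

3

Cage g is a single given cell, so R2C1 = 2.
2 is placed in column 1; hence R4C1 = 1.
1 is placed in column 1, leaving R3C1 = 3.
Cage b needs sum 5, so R3C2 = 1.
Row 3 already has 1, so R3C4 = 4.
Column 1 now contains 3, so R1C1 = 4.
The two cells of cage e must have product 12, so R1C2 = 3.
3 is placed in column 2, so R2C2 = 4.
4 is placed in row 2, leaving R2C3 = 3.
Column 4 now contains 4, which forces R2C4 = 1.
Row 3 now contains 4, leaving R3C3 = 2.
Column 2 already has 4, so R4C2 = 2.
2 is placed in column 3; hence R4C3 = 4.
Row 4 now contains 2, leaving R4C4 = 3.
2 is placed in column 3, so R1C3 = 1.
1 is placed in column 4, so R1C4 = 2.
Filled in: 4 3 1 2 / 2 4 3 1 / 3 1 2 4 / 1 2 4 3.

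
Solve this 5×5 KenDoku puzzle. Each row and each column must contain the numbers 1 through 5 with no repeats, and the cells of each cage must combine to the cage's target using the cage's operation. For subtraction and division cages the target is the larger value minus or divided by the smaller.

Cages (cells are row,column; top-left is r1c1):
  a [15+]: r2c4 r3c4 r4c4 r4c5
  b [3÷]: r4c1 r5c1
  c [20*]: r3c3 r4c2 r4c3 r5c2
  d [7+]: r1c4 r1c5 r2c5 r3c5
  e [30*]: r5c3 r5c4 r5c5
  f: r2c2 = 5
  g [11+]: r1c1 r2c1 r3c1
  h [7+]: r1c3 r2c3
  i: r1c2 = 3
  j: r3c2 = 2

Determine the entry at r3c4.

Cage i is a single given cell; hence r1c2 = 3.
The 4 cells of cage d must have sum 7; hence r1c4 = 1.
Row 1 already has 3; hence r1c5 = 2.
Cage f is a single given cell, leaving r2c2 = 5.
Cage j is a single given cell, so r3c2 = 2.
Cage g needs sum 11, which forces r2c1 = 2.
Row 2 already has 2, so r2c3 = 3.
Row 2 already has 3, leaving r2c4 = 4.
Row 2 already has 3, so r2c5 = 1.
Column 5 now contains 1, leaving r3c5 = 3.
Column 5 now contains 3; hence r5c5 = 5.
Cage h's pair has sum 7, which forces r1c3 = 4.
Row 3 now contains 3, which forces r3c4 = 5.
The 4 cells of cage a must have sum 15; hence r4c4 = 2.
Column 5 already has 5; hence r4c5 = 4.
Row 5 now contains 5, which forces r5c3 = 2.
Cage e has product 30, leaving r5c4 = 3.
Row 1 already has 4; hence r1c1 = 5.
Row 3 already has 5, so r3c1 = 4.
Row 3 already has 5, so r3c3 = 1.
The two cells of cage b must have quotient 3, so r4c1 = 3.
4 is placed in row 4, leaving r4c2 = 1.
The 4 cells of cage c must have product 20, so r4c3 = 5.
Row 5 already has 3, which forces r5c1 = 1.
The 4 cells of cage c must have product 20, which forces r5c2 = 4.
Completed grid: 5 3 4 1 2 / 2 5 3 4 1 / 4 2 1 5 3 / 3 1 5 2 4 / 1 4 2 3 5.

5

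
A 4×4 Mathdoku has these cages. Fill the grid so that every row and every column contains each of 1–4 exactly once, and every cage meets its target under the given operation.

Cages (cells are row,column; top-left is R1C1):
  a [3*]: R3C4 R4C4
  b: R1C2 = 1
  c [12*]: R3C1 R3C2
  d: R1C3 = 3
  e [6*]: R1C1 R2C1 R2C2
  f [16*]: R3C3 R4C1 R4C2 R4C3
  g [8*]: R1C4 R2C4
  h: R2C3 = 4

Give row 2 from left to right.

1 3 4 2

Cage b is given; hence R1C2 = 1.
D is a freebie, so R1C3 = 3.
Cage h is a single given cell; hence R2C3 = 4.
Row 2 already has 4; hence R2C4 = 2.
Cage f needs product 16, leaving R3C3 = 2.
Column 3 already has 4, so R4C3 = 1.
Row 4 already has 1, which forces R4C4 = 3.
3 is placed in row 1, leaving R1C1 = 2.
2 is placed in column 4, leaving R1C4 = 4.
The 3 cells of cage e must have product 6, which forces R2C1 = 1.
2 is placed in row 2, which forces R2C2 = 3.
3 is placed in column 2, leaving R3C2 = 4.
3 is placed in column 4; hence R3C4 = 1.
2 is placed in column 1, leaving R4C1 = 4.
Column 2 now contains 4, leaving R4C2 = 2.
4 is placed in row 3, leaving R3C1 = 3.
Completed grid: 2 1 3 4 / 1 3 4 2 / 3 4 2 1 / 4 2 1 3.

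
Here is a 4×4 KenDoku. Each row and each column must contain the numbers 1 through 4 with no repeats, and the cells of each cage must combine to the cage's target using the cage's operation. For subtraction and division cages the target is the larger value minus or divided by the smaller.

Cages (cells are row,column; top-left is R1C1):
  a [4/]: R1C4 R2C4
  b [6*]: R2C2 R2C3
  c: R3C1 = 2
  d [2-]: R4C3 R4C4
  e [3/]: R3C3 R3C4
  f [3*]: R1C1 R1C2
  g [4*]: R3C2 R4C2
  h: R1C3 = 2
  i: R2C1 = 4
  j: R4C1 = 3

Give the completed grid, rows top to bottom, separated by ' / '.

1 3 2 4 / 4 2 3 1 / 2 4 1 3 / 3 1 4 2

H is a freebie; hence R1C3 = 2.
Cage i is given; hence R2C1 = 4.
Column 3 already has 2, which forces R2C3 = 3.
4 is placed in row 2; hence R2C4 = 1.
C is a freebie; hence R3C1 = 2.
Column 3 already has 3, so R3C3 = 1.
Column 4 already has 1, which forces R3C4 = 3.
Cage j is given, so R4C1 = 3.
Column 3 already has 1, leaving R4C3 = 4.
4 is placed in row 4, leaving R4C4 = 2.
Column 1 already has 3, which forces R1C1 = 1.
Cage f needs two cells with product 3, leaving R1C2 = 3.
Column 4 already has 1, leaving R1C4 = 4.
Row 2 already has 3, so R2C2 = 2.
Row 3 now contains 1, so R3C2 = 4.
4 is placed in row 4, leaving R4C2 = 1.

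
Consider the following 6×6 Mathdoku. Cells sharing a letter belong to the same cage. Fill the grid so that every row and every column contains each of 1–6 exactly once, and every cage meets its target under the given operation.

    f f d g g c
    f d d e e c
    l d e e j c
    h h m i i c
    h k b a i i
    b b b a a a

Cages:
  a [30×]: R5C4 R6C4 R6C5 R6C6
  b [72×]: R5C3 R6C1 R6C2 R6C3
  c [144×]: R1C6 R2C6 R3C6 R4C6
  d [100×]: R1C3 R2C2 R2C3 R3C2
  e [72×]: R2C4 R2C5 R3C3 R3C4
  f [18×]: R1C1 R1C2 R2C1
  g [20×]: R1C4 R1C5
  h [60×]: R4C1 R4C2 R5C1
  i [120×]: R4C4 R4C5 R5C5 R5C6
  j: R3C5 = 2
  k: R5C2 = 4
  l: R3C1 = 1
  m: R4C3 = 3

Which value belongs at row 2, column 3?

Cage l is a single given cell; hence R3C1 = 1.
Cage j is given, so R3C5 = 2.
Cage m is a single given cell, leaving R4C3 = 3.
Cage k is given; hence R5C2 = 4.
4 is placed in column 2, which forces R3C2 = 5.
In row 1, 1 can only go at R1C2, so R1C2 = 1.
Cage d needs product 100, so R1C3 = 2.
1 is placed in column 2; hence R2C2 = 2.
The 4 cells of cage d must have product 100, which forces R2C3 = 5.
Column 2 already has 2, so R4C2 = 6.
Column 2 already has 6; hence R6C2 = 3.
Cage c has product 144, which forces R4C6 = 2.
Row 4 now contains 2, which forces R4C1 = 5.
The 3 cells of cage h must have product 60, so R5C1 = 2.
In row 5, 3 can only go at R5C4, so R5C4 = 3.
Cage e needs product 72, leaving R2C4 = 1.
The 4 cells of cage e must have product 72, leaving R2C5 = 3.
Column 4 already has 1, leaving R4C4 = 4.
Row 4 already has 4, leaving R4C5 = 1.
The 4 cells of cage a must have product 30, which forces R6C4 = 2.
Column 5 already has 1; hence R6C5 = 5.
Row 6 already has 5; hence R6C6 = 1.
Cage f needs product 18, which forces R1C1 = 3.
Column 4 already has 4, leaving R1C4 = 5.
5 is placed in column 5, which forces R1C5 = 4.
Row 1 now contains 4; hence R1C6 = 6.
3 is placed in row 2, so R2C1 = 6.
Column 6 already has 6, leaving R2C6 = 4.
Cage e needs product 72, leaving R3C3 = 4.
Column 4 already has 4, which forces R3C4 = 6.
4 is placed in column 6; hence R3C6 = 3.
Cage b has product 72, so R5C3 = 1.
5 is placed in column 5, which forces R5C5 = 6.
The 4 cells of cage i must have product 120, leaving R5C6 = 5.
Column 1 now contains 6, so R6C1 = 4.
Column 3 now contains 4; hence R6C3 = 6.
Filled in: 3 1 2 5 4 6 / 6 2 5 1 3 4 / 1 5 4 6 2 3 / 5 6 3 4 1 2 / 2 4 1 3 6 5 / 4 3 6 2 5 1.

5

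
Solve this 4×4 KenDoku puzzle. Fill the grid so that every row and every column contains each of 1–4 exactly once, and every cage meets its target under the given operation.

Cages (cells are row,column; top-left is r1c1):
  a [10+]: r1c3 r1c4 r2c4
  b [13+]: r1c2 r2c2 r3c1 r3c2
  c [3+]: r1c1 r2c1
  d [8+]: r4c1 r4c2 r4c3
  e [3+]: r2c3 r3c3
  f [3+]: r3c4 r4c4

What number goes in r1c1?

1

The 4 cells of cage b must have sum 13, leaving r3c1 = 4.
Row 1 needs a 1, and only r1c1 is open for it.
Column 1 already has 1; hence r2c1 = 2.
Row 2 now contains 2, so r2c3 = 1.
Column 3 already has 1, which forces r3c3 = 2.
Row 3 already has 2, leaving r3c4 = 1.
Column 1 already has 1, leaving r4c1 = 3.
Column 3 already has 1, leaving r4c3 = 4.
Column 4 now contains 1, so r4c4 = 2.
Cage b needs sum 13, so r1c2 = 2.
4 is placed in column 3, which forces r1c3 = 3.
Column 4 already has 2, leaving r1c4 = 4.
Cage b has sum 13; hence r2c2 = 4.
Cage a has sum 10, leaving r2c4 = 3.
Row 3 already has 2, so r3c2 = 3.
Row 4 now contains 4, leaving r4c2 = 1.
Filled in: 1 2 3 4 / 2 4 1 3 / 4 3 2 1 / 3 1 4 2.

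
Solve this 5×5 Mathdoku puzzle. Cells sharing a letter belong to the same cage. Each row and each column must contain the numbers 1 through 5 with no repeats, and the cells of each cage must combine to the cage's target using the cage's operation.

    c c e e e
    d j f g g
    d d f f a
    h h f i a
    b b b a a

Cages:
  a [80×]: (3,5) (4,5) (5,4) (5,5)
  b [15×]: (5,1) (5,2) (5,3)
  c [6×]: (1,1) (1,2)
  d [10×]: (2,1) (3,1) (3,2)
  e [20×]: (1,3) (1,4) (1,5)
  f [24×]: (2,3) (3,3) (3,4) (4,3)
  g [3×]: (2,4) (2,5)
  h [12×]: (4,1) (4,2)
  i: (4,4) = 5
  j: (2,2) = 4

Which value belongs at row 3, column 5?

J is a freebie; hence (2,2) = 4.
Column 2 already has 4, which forces (4,2) = 3.
Cage i is a single given cell, leaving (4,4) = 5.
Cage c needs two cells with product 6, which forces (1,1) = 3.
Column 2 already has 3, which forces (1,2) = 2.
3 is placed in row 4, leaving (4,1) = 4.
The 3 cells of cage b must have product 15, so (5,3) = 3.
Cage f has product 24; hence (3,3) = 4.
The 4 cells of cage f must have product 24, so (3,4) = 3.
4 is placed in row 3, leaving (3,5) = 5.
Column 5 now contains 5; hence (5,5) = 4.
Cage e has product 20; hence (1,3) = 5.
The 3 cells of cage e must have product 20; hence (1,4) = 4.
Column 5 now contains 4; hence (1,5) = 1.
The 3 cells of cage d must have product 10, which forces (2,1) = 5.
Column 4 already has 3; hence (2,4) = 1.
The two cells of cage g must have product 3, leaving (2,5) = 3.
Cage d has product 10; hence (3,1) = 2.
Row 3 already has 5, so (3,2) = 1.
Cage a has product 80; hence (4,5) = 2.
Column 1 already has 5, leaving (5,1) = 1.
1 is placed in column 2, leaving (5,2) = 5.
Row 5 already has 4, so (5,4) = 2.
Row 2 already has 1, leaving (2,3) = 2.
2 is placed in row 4, which forces (4,3) = 1.
The full grid is 3 2 5 4 1 / 5 4 2 1 3 / 2 1 4 3 5 / 4 3 1 5 2 / 1 5 3 2 4.

5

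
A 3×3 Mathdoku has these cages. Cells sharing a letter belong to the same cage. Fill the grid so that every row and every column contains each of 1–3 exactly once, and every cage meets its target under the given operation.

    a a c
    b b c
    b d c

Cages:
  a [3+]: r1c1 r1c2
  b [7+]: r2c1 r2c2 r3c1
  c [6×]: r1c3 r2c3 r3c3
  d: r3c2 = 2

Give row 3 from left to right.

D is a freebie, which forces r3c2 = 2.
Cage a's pair has sum 3; hence r1c1 = 2.
Column 2 now contains 2, which forces r1c2 = 1.
1 is placed in row 1, which forces r1c3 = 3.
The 3 cells of cage b must have sum 7, which forces r2c1 = 1.
Column 2 now contains 2; hence r2c2 = 3.
Row 2 already has 1; hence r2c3 = 2.
Row 3 already has 2, leaving r3c1 = 3.
Column 3 already has 3, which forces r3c3 = 1.
Completed grid: 2 1 3 / 1 3 2 / 3 2 1.

3 2 1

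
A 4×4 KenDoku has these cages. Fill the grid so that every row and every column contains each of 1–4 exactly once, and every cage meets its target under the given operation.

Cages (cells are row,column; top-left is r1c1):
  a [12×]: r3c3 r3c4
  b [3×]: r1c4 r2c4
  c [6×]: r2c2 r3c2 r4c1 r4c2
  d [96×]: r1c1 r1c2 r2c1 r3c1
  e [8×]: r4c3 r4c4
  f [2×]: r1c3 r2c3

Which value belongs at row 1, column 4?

The 4 cells of cage d must have product 96; hence r1c2 = 4.
Cage c needs product 6; hence r4c1 = 1.
The only place for 4 in row 2 is r2c1.
Row 3 needs a 1, and only r3c2 is open for it.
The only place for 2 in row 3 is r3c1.
Column 1 now contains 2, leaving r1c1 = 3.
3 is placed in row 1; hence r1c4 = 1.
Column 4 now contains 1, which forces r2c4 = 3.
3 is placed in column 4, which forces r3c4 = 4.
Column 4 now contains 4, so r4c4 = 2.
1 is placed in row 1, so r1c3 = 2.
3 is placed in row 2; hence r2c2 = 2.
The two cells of cage f must have product 2, leaving r2c3 = 1.
Row 3 now contains 4, so r3c3 = 3.
2 is placed in row 4, which forces r4c2 = 3.
2 is placed in row 4, so r4c3 = 4.
Completed grid: 3 4 2 1 / 4 2 1 3 / 2 1 3 4 / 1 3 4 2.

1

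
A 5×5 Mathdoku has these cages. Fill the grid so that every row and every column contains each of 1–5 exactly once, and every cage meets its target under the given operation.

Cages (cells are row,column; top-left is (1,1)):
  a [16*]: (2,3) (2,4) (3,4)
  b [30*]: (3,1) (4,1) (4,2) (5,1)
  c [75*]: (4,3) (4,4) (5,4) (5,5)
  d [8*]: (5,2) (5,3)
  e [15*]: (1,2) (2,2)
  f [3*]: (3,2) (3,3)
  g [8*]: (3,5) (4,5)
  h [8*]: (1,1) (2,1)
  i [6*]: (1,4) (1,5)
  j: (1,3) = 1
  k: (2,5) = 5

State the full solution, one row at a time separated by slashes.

Cage j is given; hence (1,3) = 1.
Cage k is a single given cell, leaving (2,5) = 5.
Column 3 already has 1, so (3,3) = 3.
3 is placed in column 3; hence (4,3) = 5.
The two cells of cage e must have product 15, which forces (1,2) = 5.
Row 2 already has 5, so (2,2) = 3.
Row 3 already has 3, so (3,2) = 1.
1 is placed in column 2; hence (4,2) = 2.
2 is placed in row 4, so (4,5) = 4.
Column 2 already has 2, leaving (5,2) = 4.
Row 5 now contains 4; hence (5,3) = 2.
Cage c has product 75, leaving (5,4) = 5.
Column 3 already has 2; hence (2,3) = 4.
Cage a needs product 16, leaving (2,4) = 1.
Cage b has product 30, so (3,1) = 5.
Cage a needs product 16, which forces (3,4) = 4.
4 is placed in column 5; hence (3,5) = 2.
1 is placed in column 4, leaving (4,4) = 3.
Cage h needs two cells with product 8, leaving (1,1) = 4.
Column 4 already has 3, which forces (1,4) = 2.
Column 5 already has 2, leaving (1,5) = 3.
4 is placed in row 2, so (2,1) = 2.
Row 4 now contains 3; hence (4,1) = 1.
The 4 cells of cage b must have product 30, which forces (5,1) = 3.
The 4 cells of cage c must have product 75; hence (5,5) = 1.

4 5 1 2 3 / 2 3 4 1 5 / 5 1 3 4 2 / 1 2 5 3 4 / 3 4 2 5 1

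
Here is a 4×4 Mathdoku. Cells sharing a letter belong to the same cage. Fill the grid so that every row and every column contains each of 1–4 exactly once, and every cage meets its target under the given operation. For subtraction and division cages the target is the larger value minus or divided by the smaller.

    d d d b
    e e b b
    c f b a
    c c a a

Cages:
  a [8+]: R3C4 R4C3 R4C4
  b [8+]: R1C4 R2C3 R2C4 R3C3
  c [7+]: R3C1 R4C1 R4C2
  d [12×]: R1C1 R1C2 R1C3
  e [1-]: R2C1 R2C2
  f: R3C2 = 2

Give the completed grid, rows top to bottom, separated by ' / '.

F is a freebie; hence R3C2 = 2.
The only place for 2 in row 1 is R1C4.
In row 4, 2 can only go at R4C1, so R4C1 = 2.
In row 2, 1 can only go at R2C4, so R2C4 = 1.
The 3 cells of cage a must have sum 8, so R4C3 = 1.
Cage b needs sum 8, which forces R2C3 = 2.
Cage c has sum 7, leaving R3C1 = 1.
Column 3 now contains 1, leaving R3C3 = 3.
3 is placed in row 3, which forces R3C4 = 4.
Row 4 already has 1, so R4C2 = 4.
Column 4 already has 4, leaving R4C4 = 3.
Cage d has product 12; hence R1C1 = 3.
Cage d has product 12, which forces R1C2 = 1.
3 is placed in column 3, leaving R1C3 = 4.
The two cells of cage e must have difference 1; hence R2C1 = 4.
Column 2 now contains 4, so R2C2 = 3.

3 1 4 2 / 4 3 2 1 / 1 2 3 4 / 2 4 1 3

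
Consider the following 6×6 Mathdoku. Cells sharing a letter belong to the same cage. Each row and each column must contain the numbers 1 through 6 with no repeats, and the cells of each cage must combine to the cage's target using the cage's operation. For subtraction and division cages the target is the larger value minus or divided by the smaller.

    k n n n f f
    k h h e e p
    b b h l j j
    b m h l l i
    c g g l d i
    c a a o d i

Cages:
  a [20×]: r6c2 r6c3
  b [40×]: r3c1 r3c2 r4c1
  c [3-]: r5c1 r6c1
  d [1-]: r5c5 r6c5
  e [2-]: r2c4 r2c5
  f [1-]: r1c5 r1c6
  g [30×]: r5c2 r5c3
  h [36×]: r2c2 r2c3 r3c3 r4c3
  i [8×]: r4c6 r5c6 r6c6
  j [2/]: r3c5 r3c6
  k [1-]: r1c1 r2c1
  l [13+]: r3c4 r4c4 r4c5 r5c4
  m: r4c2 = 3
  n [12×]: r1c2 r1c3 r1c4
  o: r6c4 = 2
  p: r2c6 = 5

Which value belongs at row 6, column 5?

3

Cage p is given, so r2c6 = 5.
M is a freebie; hence r4c2 = 3.
Cage o is a single given cell, leaving r6c4 = 2.
The pair r6c2/r6c3 in row 6 holds {4, 5}, so r6c6 = 1.
The two cells of cage c must have difference 3, which forces r5c1 = 3.
1 is placed in row 6, leaving r6c1 = 6.
1 is placed in row 6, so r6c5 = 3.
Row 5 needs a 1, and only r5c4 is open for it.
In column 6, 6 can only go at r1c6, so r1c6 = 6.
The two cells of cage f must have difference 1; hence r1c5 = 5.
In row 1, 2 can only go at r1c1, so r1c1 = 2.
Column 1 now contains 2, which forces r2c1 = 1.
Cage b has product 40, so r3c2 = 2.
Column 2 already has 2; hence r2c2 = 6.
Row 2 already has 6, leaving r2c4 = 4.
Row 2 already has 4, leaving r2c5 = 2.
Cage j needs two cells with quotient 2, leaving r3c5 = 6.
Cage j needs two cells with quotient 2, so r3c6 = 3.
6 is placed in column 2, which forces r5c2 = 5.
5 is placed in row 5; hence r5c3 = 6.
Column 5 already has 2, which forces r5c5 = 4.
Row 5 now contains 4, leaving r5c6 = 2.
Column 2 already has 5, which forces r6c2 = 4.
Row 6 already has 4; hence r6c3 = 5.
Column 2 already has 4, which forces r1c2 = 1.
The 3 cells of cage n must have product 12; hence r1c3 = 4.
Column 4 now contains 4, which forces r1c4 = 3.
2 is placed in row 2, which forces r2c3 = 3.
3 is placed in row 3, so r3c3 = 1.
3 is placed in row 3, which forces r3c4 = 5.
The 4 cells of cage h must have product 36; hence r4c3 = 2.
Cage l has sum 13, leaving r4c4 = 6.
Column 5 now contains 4, which forces r4c5 = 1.
Column 6 now contains 2; hence r4c6 = 4.
5 is placed in row 3, which forces r3c1 = 4.
4 is placed in row 4, leaving r4c1 = 5.
Completed grid: 2 1 4 3 5 6 / 1 6 3 4 2 5 / 4 2 1 5 6 3 / 5 3 2 6 1 4 / 3 5 6 1 4 2 / 6 4 5 2 3 1.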